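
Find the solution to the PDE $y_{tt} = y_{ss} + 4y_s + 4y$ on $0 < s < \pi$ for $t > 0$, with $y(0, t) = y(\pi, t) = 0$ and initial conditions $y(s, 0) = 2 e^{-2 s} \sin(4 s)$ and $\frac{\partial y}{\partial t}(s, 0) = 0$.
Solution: Substitute $y = e^{-2s}u$, i.e. $u = e^{2s}y$.
By the product rule, $y_s = e^{-2s}(u_s - 2u)$, $y_{ss} = e^{-2s}(u_{ss} - 4u_s + 4u)$, $y_{tt} = e^{-2s}u_{tt}$.
Substituting into the PDE and dividing by $e^{-2s}$: $u_{tt} = (u_{ss} - 4u_s + 4u) + 4(u_s - 2u) + 4u$.
The lower-order terms cancel, leaving the standard wave equation $u_{tt} = u_{ss}$.
Initial data for $u$: $u(s,0) = e^{2s}y(s,0) = 2 \sin(4 s)$; $u_t(s,0) = e^{2s}y_t(s,0) = 0$. The boundary conditions carry over: $u(0,t) = u(\pi,t) = 0$.
Solve for $u$:
  Using separation of variables $u = X(s)T(t)$:
  Eigenfunctions: $\sin(ns)$, $n = 1, 2, 3, \ldots$
  General solution: $u(s, t) = \sum [A_n \cos(n t) + B_n \sin(n t)] \sin(ns)$
  From $u(s,0) = 2 \sin(4 s)$: $A_4=2$. From $u_t(s,0) = 0$: all $B_n = 0$.
Hence $u(s,t) = 2 \sin(4 s) \cos(4 t)$.
Transform back: $y(s,t) = e^{-2s}u(s,t)$.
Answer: $y(s, t) = 2 e^{-2 s} \sin(4 s) \cos(4 t)$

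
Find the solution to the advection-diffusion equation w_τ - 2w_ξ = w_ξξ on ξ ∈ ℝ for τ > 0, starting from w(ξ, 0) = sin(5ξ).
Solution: Moving frame: η = ξ + 2τ, σ = τ, w = u(η,σ), so w_τ = u_σ + 2u_η and w_ξξ = u_ηη.
Hence w_τ - 2w_ξ = u_σ and the PDE becomes the heat equation u_σ = u_ηη on η ∈ ℝ.
Initial data: u(η,0) = w(η,0) = sin(5η). Each mode sin(nη) decays as exp(-n²σ) on ℝ, so u(η,σ) = Σ c_n exp(-n²σ) sin(nη) with c_5=1: u(η,σ) = exp(-25σ)sin(5η).
Substituting back: w(ξ,τ) = u(ξ + 2τ, τ).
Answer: w(ξ, τ) = exp(-25τ)sin(5ξ + 10τ)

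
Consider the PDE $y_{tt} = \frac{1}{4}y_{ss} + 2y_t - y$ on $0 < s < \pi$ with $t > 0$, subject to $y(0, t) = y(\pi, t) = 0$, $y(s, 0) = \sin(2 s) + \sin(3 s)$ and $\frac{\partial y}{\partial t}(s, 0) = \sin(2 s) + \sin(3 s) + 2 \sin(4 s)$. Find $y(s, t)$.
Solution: Substitute $y = e^{t}u$.
Then $y_t = e^{t}(u_t + u)$, $y_{tt} = e^{t}(u_{tt} + 2u_t + u)$, $y_{ss} = e^{t}u_{ss}$; substituting and dividing by $e^{t}$, the lower-order terms cancel: $u_{tt} = \frac{1}{4}u_{ss}$ (standard wave equation).
Data for $u$: $u(s,0) = y(s,0) = \sin(2 s) + \sin(3 s)$; $u_t(s,0) = y_t(s,0) - y(s,0) = 2 \sin(4 s)$. The boundary conditions carry over: $u(0,t) = u(\pi,t) = 0$.
Separating variables: $u = \sum [A_n \cos(\omega_n t) + B_n \sin(\omega_n t)] \sin(ns)$, $\omega_n = n/2$. From ICs ($B_n$ = velocity coefficient / $\omega_n$): $A_2=1, A_3=1, B_4=1$.
So $u(s,t) = \sin(2 s) \cos(t) + \sin(3 s) \cos(3 t/2) + \sin(4 s) \sin(2 t)$, and $y(s,t) = e^{t}u(s,t)$.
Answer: $y(s, t) = e^{t} \sin(2 s) \cos(t) + e^{t} \sin(3 s) \cos(3 t/2) + e^{t} \sin(4 s) \sin(2 t)$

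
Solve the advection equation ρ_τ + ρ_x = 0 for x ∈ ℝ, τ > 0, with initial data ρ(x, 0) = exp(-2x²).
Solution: By method of characteristics (waves move right with speed 1):
Along characteristics x - τ = const, ρ is constant, so ρ(x,τ) = f(x - τ) with f = ρ(·, 0).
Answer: ρ(x, τ) = exp(-2(x - τ)²)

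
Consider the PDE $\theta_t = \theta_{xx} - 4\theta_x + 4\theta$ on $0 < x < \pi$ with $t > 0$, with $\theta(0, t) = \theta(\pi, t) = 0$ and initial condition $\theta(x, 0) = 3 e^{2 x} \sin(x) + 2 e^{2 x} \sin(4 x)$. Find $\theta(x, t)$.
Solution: Substitute $\theta = e^{2x}u$.
Then $\theta_x = e^{2x}(u_x + 2u)$, $\theta_{xx} = e^{2x}(u_{xx} + 4u_x + 4u)$, $\theta_t = e^{2x}u_t$; substituting and dividing by $e^{2x}$, the lower-order terms cancel: $u_t = u_{xx}$ (standard heat equation).
Data for $u$: $u(x,0) = e^{-2x}\theta(x,0) = 3 \sin(x) + 2 \sin(4 x)$. The boundary conditions carry over: $u(0,t) = u(\pi,t) = 0$.
Separating variables: $u = \sum c_n e^{-n^2t} \sin(nx)$. From $u(x,0) = 3 \sin(x) + 2 \sin(4 x)$: $c_1=3, c_4=2$.
So $u(x,t) = 3 e^{-t} \sin(x) + 2 e^{-16 t} \sin(4 x)$, and $\theta(x,t) = e^{2x}u(x,t)$.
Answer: $\theta(x, t) = 3 e^{-t} e^{2 x} \sin(x) + 2 e^{-16 t} e^{2 x} \sin(4 x)$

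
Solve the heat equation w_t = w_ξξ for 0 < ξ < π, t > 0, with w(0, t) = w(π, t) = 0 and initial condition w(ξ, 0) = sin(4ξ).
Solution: Using separation of variables w = X(ξ)T(t):
Eigenfunctions: sin(nξ), n = 1, 2, 3, ...
General solution: w(ξ, t) = Σ c_n sin(nξ) exp(-n² t)
Matching w(ξ,0) = sin(4ξ) term by term: c_4=1.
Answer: w(ξ, t) = exp(-16t)sin(4ξ)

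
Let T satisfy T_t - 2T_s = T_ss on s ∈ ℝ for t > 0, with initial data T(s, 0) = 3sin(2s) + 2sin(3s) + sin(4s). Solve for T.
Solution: Change to a moving frame: let η = s + 2t, σ = t and write T(s,t) = u(η,σ).
By the chain rule T_t = u_σ + 2u_η, T_s = u_η, T_ss = u_ηη.
Then T_t - 2T_s = u_σ: the advection term cancels and the PDE becomes the heat equation u_σ = u_ηη on η ∈ ℝ.
Initial data: u(η,0) = T(η,0) = 3sin(2η) + 2sin(3η) + sin(4η).
On η ∈ ℝ each mode satisfies (sin(nη))″ = -n² sin(nη), so exp(-n²σ) sin(nη) solves the heat equation; by superposition u(η,σ) = Σ c_n exp(-n²σ) sin(nη).
Reading off the coefficients: c_2=3, c_3=2, c_4=1, so u(η,σ) = 3exp(-4σ)sin(2η) + 2exp(-9σ)sin(3η) + exp(-16σ)sin(4η).
Substituting back η = s + 2t, σ = t: T(s,t) = u(s + 2t, t).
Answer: T(s, t) = 3exp(-4t)sin(2s + 4t) + 2exp(-9t)sin(3s + 6t) + exp(-16t)sin(4s + 8t)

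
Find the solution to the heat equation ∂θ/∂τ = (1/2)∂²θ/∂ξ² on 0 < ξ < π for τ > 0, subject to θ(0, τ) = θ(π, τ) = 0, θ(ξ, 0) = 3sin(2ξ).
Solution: Separating variables: θ = Σ c_n exp(-n²τ/2) sin(nξ). From θ(ξ,0) = 3sin(2ξ): c_2=3.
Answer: θ(ξ, τ) = 3exp(-2τ)sin(2ξ)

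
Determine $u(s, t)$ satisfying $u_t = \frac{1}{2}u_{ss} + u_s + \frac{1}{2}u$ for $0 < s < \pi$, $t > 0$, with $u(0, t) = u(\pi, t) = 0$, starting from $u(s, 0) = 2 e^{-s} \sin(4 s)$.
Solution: Substitute $u = e^{-s}w$.
Then $u_s = e^{-s}(w_s - w)$, $u_{ss} = e^{-s}(w_{ss} - 2w_s + w)$, $u_t = e^{-s}w_t$; substituting and dividing by $e^{-s}$, the lower-order terms cancel: $w_t = \frac{1}{2}w_{ss}$ (standard heat equation).
Data for $w$: $w(s,0) = e^{s}u(s,0) = 2 \sin(4 s)$. The boundary conditions carry over: $w(0,t) = w(\pi,t) = 0$.
Separating variables: $w = \sum c_n e^{-n^2t/2} \sin(ns)$. From $w(s,0) = 2 \sin(4 s)$: $c_4=2$.
So $w(s,t) = 2 e^{-8 t} \sin(4 s)$, and $u(s,t) = e^{-s}w(s,t)$.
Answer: $u(s, t) = 2 e^{-s} e^{-8 t} \sin(4 s)$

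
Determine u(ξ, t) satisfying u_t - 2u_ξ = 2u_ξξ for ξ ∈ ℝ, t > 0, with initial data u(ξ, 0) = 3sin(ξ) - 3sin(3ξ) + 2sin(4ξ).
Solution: Moving frame: η = ξ + 2t, σ = t, u = w(η,σ), so u_t = w_σ + 2w_η and u_ξξ = w_ηη.
Hence u_t - 2u_ξ = w_σ and the PDE becomes the heat equation w_σ = 2w_ηη on η ∈ ℝ.
Initial data: w(η,0) = u(η,0) = 3sin(η) - 3sin(3η) + 2sin(4η). Each mode sin(nη) decays as exp(-2n²σ) on ℝ, so w(η,σ) = Σ c_n exp(-2n²σ) sin(nη) with c_1=3, c_3=-3, c_4=2: w(η,σ) = 3exp(-2σ)sin(η) - 3exp(-18σ)sin(3η) + 2exp(-32σ)sin(4η).
Substituting back: u(ξ,t) = w(ξ + 2t, t).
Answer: u(ξ, t) = 3exp(-2t)sin(2t + ξ) - 3exp(-18t)sin(6t + 3ξ) + 2exp(-32t)sin(8t + 4ξ)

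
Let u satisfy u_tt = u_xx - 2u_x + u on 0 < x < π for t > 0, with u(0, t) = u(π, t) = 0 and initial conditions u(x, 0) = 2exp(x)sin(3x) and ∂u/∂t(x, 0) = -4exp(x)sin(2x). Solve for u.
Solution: Substitute u = exp(x)w, i.e. w = exp(-x)u.
By the product rule, u_x = exp(x)(w_x + w), u_xx = exp(x)(w_xx + 2w_x + w), u_tt = exp(x)w_tt.
Substituting into the PDE and dividing by exp(x): w_tt = (w_xx + 2w_x + w) - 2(w_x + w) + w.
The lower-order terms cancel, leaving the standard wave equation w_tt = w_xx.
Initial data for w: w(x,0) = exp(-x)u(x,0) = 2sin(3x); w_t(x,0) = exp(-x)u_t(x,0) = -4sin(2x). The boundary conditions carry over: w(0,t) = w(π,t) = 0.
Solve for w:
  Using separation of variables w = X(x)T(t):
  Eigenfunctions: sin(nx), n = 1, 2, 3, ...
  General solution: w(x, t) = Σ [A_n cos(n t) + B_n sin(n t)] sin(nx)
  From w(x,0) = 2sin(3x): A_3=2. From w_t(x,0) = -4sin(2x), using w_t(x,0) = Σ ω_n B_n sin(nx) with ω_n = n: B_2 = (-4)/2 = -2.
Hence w(x,t) = -2sin(2t)sin(2x) + 2sin(3x)cos(3t).
Transform back: u(x,t) = exp(x)w(x,t).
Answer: u(x, t) = -2exp(x)sin(2t)sin(2x) + 2exp(x)sin(3x)cos(3t)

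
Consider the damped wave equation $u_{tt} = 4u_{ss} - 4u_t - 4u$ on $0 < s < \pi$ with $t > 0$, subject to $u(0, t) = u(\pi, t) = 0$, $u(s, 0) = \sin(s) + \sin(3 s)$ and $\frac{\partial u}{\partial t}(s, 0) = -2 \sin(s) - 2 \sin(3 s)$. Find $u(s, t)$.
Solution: Substitute $u = e^{-2t}w$, i.e. $w = e^{2t}u$.
By the product rule, $u_t = e^{-2t}(w_t - 2w)$, $u_{tt} = e^{-2t}(w_{tt} - 4w_t + 4w)$, $u_{ss} = e^{-2t}w_{ss}$.
Substituting into the PDE and dividing by $e^{-2t}$: $w_{tt} - 4w_t + 4w = 4w_{ss} - 4(w_t - 2w) - 4w$.
The lower-order terms cancel, leaving the standard wave equation $w_{tt} = 4w_{ss}$.
Initial data for $w$: $w(s,0) = u(s,0) = \sin(s) + \sin(3 s)$; $w_t(s,0) = u_t(s,0) + 2u(s,0) = 0$. The boundary conditions carry over: $w(0,t) = w(\pi,t) = 0$.
Solve for $w$:
  Using separation of variables $w = X(s)T(t)$:
  Eigenfunctions: $\sin(ns)$, $n = 1, 2, 3, \ldots$
  General solution: $w(s, t) = \sum [A_n \cos(2n t) + B_n \sin(2n t)] \sin(ns)$
  From $w(s,0) = \sin(s) + \sin(3 s)$: $A_1=1, A_3=1$. From $w_t(s,0) = 0$: all $B_n = 0$.
Hence $w(s,t) = \sin(s) \cos(2 t) + \sin(3 s) \cos(6 t)$.
Transform back: $u(s,t) = e^{-2t}w(s,t)$.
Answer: $u(s, t) = e^{-2 t} \sin(s) \cos(2 t) + e^{-2 t} \sin(3 s) \cos(6 t)$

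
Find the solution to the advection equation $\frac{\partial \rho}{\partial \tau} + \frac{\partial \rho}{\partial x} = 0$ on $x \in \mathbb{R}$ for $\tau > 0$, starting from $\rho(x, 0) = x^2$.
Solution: By method of characteristics (waves move right with speed 1):
Along characteristics $x - \tau =$ const, $\rho$ is constant, so $\rho(x,\tau) = f(x - \tau)$ with $f = \rho( \cdot , 0)$.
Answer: $\rho(x, \tau) = \tau^2 - 2 \tau x + x^2$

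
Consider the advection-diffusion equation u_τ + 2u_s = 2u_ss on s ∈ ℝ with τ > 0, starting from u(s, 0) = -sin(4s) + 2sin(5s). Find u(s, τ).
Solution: Moving frame: η = s - 2τ, σ = τ, u = w(η,σ), so u_τ = w_σ - 2w_η and u_ss = w_ηη.
Hence u_τ + 2u_s = w_σ and the PDE becomes the heat equation w_σ = 2w_ηη on η ∈ ℝ.
Initial data: w(η,0) = u(η,0) = -sin(4η) + 2sin(5η). Each mode sin(nη) decays as exp(-2n²σ) on ℝ, so w(η,σ) = Σ c_n exp(-2n²σ) sin(nη) with c_4=-1, c_5=2: w(η,σ) = -exp(-32σ)sin(4η) + 2exp(-50σ)sin(5η).
Substituting back: u(s,τ) = w(s - 2τ, τ).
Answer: u(s, τ) = -exp(-32τ)sin(4s - 8τ) + 2exp(-50τ)sin(5s - 10τ)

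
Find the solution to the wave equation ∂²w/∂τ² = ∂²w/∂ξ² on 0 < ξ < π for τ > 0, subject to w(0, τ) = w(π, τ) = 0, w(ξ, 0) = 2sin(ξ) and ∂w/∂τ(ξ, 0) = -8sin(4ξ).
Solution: Using separation of variables w = X(ξ)T(τ):
Eigenfunctions: sin(nξ), n = 1, 2, 3, ...
General solution: w(ξ, τ) = Σ [A_n cos(n τ) + B_n sin(n τ)] sin(nξ)
From w(ξ,0) = 2sin(ξ): A_1=2. From w_τ(ξ,0) = -8sin(4ξ), using w_τ(ξ,0) = Σ ω_n B_n sin(nξ) with ω_n = n: B_4 = (-8)/4 = -2.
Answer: w(ξ, τ) = 2sin(ξ)cos(τ) - 2sin(4ξ)sin(4τ)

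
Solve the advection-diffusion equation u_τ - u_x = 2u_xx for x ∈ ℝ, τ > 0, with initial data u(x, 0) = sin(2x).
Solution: Moving frame: η = x + τ, σ = τ, u = w(η,σ), so u_τ = w_σ + w_η and u_xx = w_ηη.
Hence u_τ - u_x = w_σ and the PDE becomes the heat equation w_σ = 2w_ηη on η ∈ ℝ.
Initial data: w(η,0) = u(η,0) = sin(2η). Each mode sin(nη) decays as exp(-2n²σ) on ℝ, so w(η,σ) = Σ c_n exp(-2n²σ) sin(nη) with c_2=1: w(η,σ) = exp(-8σ)sin(2η).
Substituting back: u(x,τ) = w(x + τ, τ).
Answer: u(x, τ) = exp(-8τ)sin(2x + 2τ)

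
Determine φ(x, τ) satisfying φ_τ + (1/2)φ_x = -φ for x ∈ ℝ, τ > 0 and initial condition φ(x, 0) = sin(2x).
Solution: Substitute φ = exp(-τ)u, i.e. u = exp(τ)φ.
By the product rule, φ_τ = exp(-τ)(u_τ - u), φ_x = exp(-τ)u_x.
Substituting into the PDE and dividing by exp(-τ): u_τ - u + (1/2)u_x = -u.
The lower-order terms cancel, leaving the standard advection equation u_τ + (1/2)u_x = 0.
Initial data for u: u(x,0) = φ(x,0) = sin(2x).
Solve for u:
  By method of characteristics (waves move right with speed 1/2):
  Along characteristics x - (1/2)τ = const, u is constant, so u(x,τ) = f(x - (1/2)τ) with f = u(·, 0).
Hence u(x,τ) = sin(2x - τ).
Transform back: φ(x,τ) = exp(-τ)u(x,τ).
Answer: φ(x, τ) = exp(-τ)sin(2x - τ)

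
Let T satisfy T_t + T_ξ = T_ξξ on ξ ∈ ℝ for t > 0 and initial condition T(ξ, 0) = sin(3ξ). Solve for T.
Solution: Change to a moving frame: let η = ξ - t, σ = t and write T(ξ,t) = u(η,σ).
By the chain rule T_t = u_σ - u_η, T_ξ = u_η, T_ξξ = u_ηη.
Then T_t + T_ξ = u_σ: the advection term cancels and the PDE becomes the heat equation u_σ = u_ηη on η ∈ ℝ.
Initial data: u(η,0) = T(η,0) = sin(3η).
On η ∈ ℝ each mode satisfies (sin(nη))″ = -n² sin(nη), so exp(-n²σ) sin(nη) solves the heat equation; by superposition u(η,σ) = Σ c_n exp(-n²σ) sin(nη).
Reading off the coefficients: c_3=1, so u(η,σ) = exp(-9σ)sin(3η).
Substituting back η = ξ - t, σ = t: T(ξ,t) = u(ξ - t, t).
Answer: T(ξ, t) = -exp(-9t)sin(3t - 3ξ)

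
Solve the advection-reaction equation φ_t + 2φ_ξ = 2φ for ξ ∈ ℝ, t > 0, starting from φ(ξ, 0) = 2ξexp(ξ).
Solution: Substitute φ = exp(ξ)u, i.e. u = exp(-ξ)φ.
By the product rule, φ_ξ = exp(ξ)(u_ξ + u), φ_t = exp(ξ)u_t.
Substituting into the PDE and dividing by exp(ξ): u_t + 2(u_ξ + u) = 2u.
The lower-order terms cancel, leaving the standard advection equation u_t + 2u_ξ = 0.
Initial data for u: u(ξ,0) = exp(-ξ)φ(ξ,0) = 2ξ.
Solve for u:
  By method of characteristics (waves move right with speed 2):
  Along characteristics ξ - 2t = const, u is constant, so u(ξ,t) = f(ξ - 2t) with f = u(·, 0).
Hence u(ξ,t) = -4t + 2ξ.
Transform back: φ(ξ,t) = exp(ξ)u(ξ,t).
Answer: φ(ξ, t) = -4texp(ξ) + 2ξexp(ξ)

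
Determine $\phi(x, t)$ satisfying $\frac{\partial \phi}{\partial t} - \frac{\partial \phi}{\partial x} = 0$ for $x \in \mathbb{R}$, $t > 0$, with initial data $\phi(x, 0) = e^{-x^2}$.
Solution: By characteristics ($dx/dt = -1$), $\phi(x,t) = f(x + t)$ with $f = \phi( \cdot , 0)$.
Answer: $\phi(x, t) = e^{-(t + x)^2}$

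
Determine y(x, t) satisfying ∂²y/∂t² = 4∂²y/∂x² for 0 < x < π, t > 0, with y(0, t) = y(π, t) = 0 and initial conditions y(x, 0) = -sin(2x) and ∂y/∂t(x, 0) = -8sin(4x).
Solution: Separating variables: y = Σ [A_n cos(ω_n t) + B_n sin(ω_n t)] sin(nx), ω_n = 2n. From ICs (B_n = velocity coefficient / ω_n): A_2=-1, B_4=-1.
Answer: y(x, t) = -sin(8t)sin(4x) - sin(2x)cos(4t)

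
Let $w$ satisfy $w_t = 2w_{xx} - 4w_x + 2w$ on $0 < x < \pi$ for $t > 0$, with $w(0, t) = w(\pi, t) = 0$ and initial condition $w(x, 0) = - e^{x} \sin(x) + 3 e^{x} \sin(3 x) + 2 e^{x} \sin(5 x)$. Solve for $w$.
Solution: Substitute $w = e^{x}u$, i.e. $u = e^{-x}w$.
By the product rule, $w_x = e^{x}(u_x + u)$, $w_{xx} = e^{x}(u_{xx} + 2u_x + u)$, $w_t = e^{x}u_t$.
Substituting into the PDE and dividing by $e^{x}$: $u_t = 2(u_{xx} + 2u_x + u) - 4(u_x + u) + 2u$.
The lower-order terms cancel, leaving the standard heat equation $u_t = 2u_{xx}$.
Initial data for $u$: $u(x,0) = e^{-x}w(x,0) = - \sin(x) + 3 \sin(3 x) + 2 \sin(5 x)$. The boundary conditions carry over: $u(0,t) = u(\pi,t) = 0$.
Solve for $u$:
  Using separation of variables $u = X(x)T(t)$:
  Eigenfunctions: $\sin(nx)$, $n = 1, 2, 3, \ldots$
  General solution: $u(x, t) = \sum c_n \sin(nx) e^{-2n^2 t}$
  Matching $u(x,0) = - \sin(x) + 3 \sin(3 x) + 2 \sin(5 x)$ term by term: $c_1=-1, c_3=3, c_5=2$.
Hence $u(x,t) = - e^{-2 t} \sin(x) + 3 e^{-18 t} \sin(3 x) + 2 e^{-50 t} \sin(5 x)$.
Transform back: $w(x,t) = e^{x}u(x,t)$.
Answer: $w(x, t) = - e^{-2 t} e^{x} \sin(x) + 3 e^{-18 t} e^{x} \sin(3 x) + 2 e^{-50 t} e^{x} \sin(5 x)$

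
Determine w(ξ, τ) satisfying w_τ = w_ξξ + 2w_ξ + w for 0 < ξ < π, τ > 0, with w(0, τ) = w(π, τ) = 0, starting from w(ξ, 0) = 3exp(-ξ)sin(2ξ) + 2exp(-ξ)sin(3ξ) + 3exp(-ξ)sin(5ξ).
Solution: Substitute w = exp(-ξ)u, i.e. u = exp(ξ)w.
By the product rule, w_ξ = exp(-ξ)(u_ξ - u), w_ξξ = exp(-ξ)(u_ξξ - 2u_ξ + u), w_τ = exp(-ξ)u_τ.
Substituting into the PDE and dividing by exp(-ξ): u_τ = (u_ξξ - 2u_ξ + u) + 2(u_ξ - u) + u.
The lower-order terms cancel, leaving the standard heat equation u_τ = u_ξξ.
Initial data for u: u(ξ,0) = exp(ξ)w(ξ,0) = 3sin(2ξ) + 2sin(3ξ) + 3sin(5ξ). The boundary conditions carry over: u(0,τ) = u(π,τ) = 0.
Solve for u:
  Using separation of variables u = X(ξ)T(τ):
  Eigenfunctions: sin(nξ), n = 1, 2, 3, ...
  General solution: u(ξ, τ) = Σ c_n sin(nξ) exp(-n² τ)
  Matching u(ξ,0) = 3sin(2ξ) + 2sin(3ξ) + 3sin(5ξ) term by term: c_2=3, c_3=2, c_5=3.
Hence u(ξ,τ) = 3exp(-4τ)sin(2ξ) + 2exp(-9τ)sin(3ξ) + 3exp(-25τ)sin(5ξ).
Transform back: w(ξ,τ) = exp(-ξ)u(ξ,τ).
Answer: w(ξ, τ) = 3exp(-ξ)exp(-4τ)sin(2ξ) + 2exp(-ξ)exp(-9τ)sin(3ξ) + 3exp(-ξ)exp(-25τ)sin(5ξ)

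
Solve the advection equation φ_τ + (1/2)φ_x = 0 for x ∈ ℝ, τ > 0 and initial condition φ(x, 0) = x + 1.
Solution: By characteristics (dx/dτ = 1/2), φ(x,τ) = f(x - (1/2)τ) with f = φ(·, 0).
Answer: φ(x, τ) = x - (1/2)τ + 1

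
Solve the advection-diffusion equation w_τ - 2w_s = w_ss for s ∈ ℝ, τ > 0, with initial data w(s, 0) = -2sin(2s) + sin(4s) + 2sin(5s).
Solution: Moving frame: η = s + 2τ, σ = τ, w = u(η,σ), so w_τ = u_σ + 2u_η and w_ss = u_ηη.
Hence w_τ - 2w_s = u_σ and the PDE becomes the heat equation u_σ = u_ηη on η ∈ ℝ.
Initial data: u(η,0) = w(η,0) = -2sin(2η) + sin(4η) + 2sin(5η). Each mode sin(nη) decays as exp(-n²σ) on ℝ, so u(η,σ) = Σ c_n exp(-n²σ) sin(nη) with c_2=-2, c_4=1, c_5=2: u(η,σ) = -2exp(-4σ)sin(2η) + exp(-16σ)sin(4η) + 2exp(-25σ)sin(5η).
Substituting back: w(s,τ) = u(s + 2τ, τ).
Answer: w(s, τ) = -2exp(-4τ)sin(2s + 4τ) + exp(-16τ)sin(4s + 8τ) + 2exp(-25τ)sin(5s + 10τ)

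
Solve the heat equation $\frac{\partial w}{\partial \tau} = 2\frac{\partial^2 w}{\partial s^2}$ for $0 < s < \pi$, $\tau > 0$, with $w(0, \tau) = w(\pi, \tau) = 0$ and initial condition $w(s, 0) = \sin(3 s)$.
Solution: Separating variables: $w = \sum c_n e^{-2n^2\tau} \sin(ns)$. From $w(s,0) = \sin(3 s)$: $c_3=1$.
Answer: $w(s, \tau) = e^{-18 \tau} \sin(3 s)$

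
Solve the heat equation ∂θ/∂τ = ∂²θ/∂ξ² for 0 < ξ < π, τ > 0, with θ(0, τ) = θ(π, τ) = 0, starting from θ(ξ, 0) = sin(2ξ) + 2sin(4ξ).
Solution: Separating variables: θ = Σ c_n exp(-n²τ) sin(nξ). From θ(ξ,0) = sin(2ξ) + 2sin(4ξ): c_2=1, c_4=2.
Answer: θ(ξ, τ) = exp(-4τ)sin(2ξ) + 2exp(-16τ)sin(4ξ)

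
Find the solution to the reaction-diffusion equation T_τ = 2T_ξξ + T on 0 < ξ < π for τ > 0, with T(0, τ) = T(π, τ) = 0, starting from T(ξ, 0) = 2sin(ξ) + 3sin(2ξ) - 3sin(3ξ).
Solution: Substitute T = exp(τ)u.
Then T_τ = exp(τ)(u_τ + u), T_ξξ = exp(τ)u_ξξ; substituting and dividing by exp(τ), the lower-order terms cancel: u_τ = 2u_ξξ (standard heat equation).
Data for u: u(ξ,0) = T(ξ,0) = 2sin(ξ) + 3sin(2ξ) - 3sin(3ξ). The boundary conditions carry over: u(0,τ) = u(π,τ) = 0.
Separating variables: u = Σ c_n exp(-2n²τ) sin(nξ). From u(ξ,0) = 2sin(ξ) + 3sin(2ξ) - 3sin(3ξ): c_1=2, c_2=3, c_3=-3.
So u(ξ,τ) = 2exp(-2τ)sin(ξ) + 3exp(-8τ)sin(2ξ) - 3exp(-18τ)sin(3ξ), and T(ξ,τ) = exp(τ)u(ξ,τ).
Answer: T(ξ, τ) = 2exp(-τ)sin(ξ) + 3exp(-7τ)sin(2ξ) - 3exp(-17τ)sin(3ξ)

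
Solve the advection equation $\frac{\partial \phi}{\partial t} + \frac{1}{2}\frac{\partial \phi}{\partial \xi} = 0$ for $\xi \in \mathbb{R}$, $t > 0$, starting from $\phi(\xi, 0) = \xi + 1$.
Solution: By characteristics ($d\xi/dt = 1/2$), $\phi(\xi,t) = f(\xi - \frac{1}{2}t)$ with $f = \phi( \cdot , 0)$.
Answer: $\phi(\xi, t) = \xi - \frac{1}{2} t + 1$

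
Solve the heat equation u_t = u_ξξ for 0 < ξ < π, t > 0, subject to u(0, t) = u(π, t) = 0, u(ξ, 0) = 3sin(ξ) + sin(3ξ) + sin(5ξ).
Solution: Separating variables: u = Σ c_n exp(-n²t) sin(nξ). From u(ξ,0) = 3sin(ξ) + sin(3ξ) + sin(5ξ): c_1=3, c_3=1, c_5=1.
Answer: u(ξ, t) = 3exp(-t)sin(ξ) + exp(-9t)sin(3ξ) + exp(-25t)sin(5ξ)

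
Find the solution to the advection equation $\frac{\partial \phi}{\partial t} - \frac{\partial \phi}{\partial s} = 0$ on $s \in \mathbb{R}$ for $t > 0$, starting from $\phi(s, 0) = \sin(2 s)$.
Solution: By method of characteristics (waves move left with speed 1):
Along characteristics $s + t =$ const, $\phi$ is constant, so $\phi(s,t) = f(s + t)$ with $f = \phi( \cdot , 0)$.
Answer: $\phi(s, t) = \sin(2 s + 2 t)$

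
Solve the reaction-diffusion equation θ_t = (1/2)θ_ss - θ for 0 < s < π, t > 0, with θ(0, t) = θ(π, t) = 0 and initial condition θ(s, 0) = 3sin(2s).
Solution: Substitute θ = exp(-t)u.
Then θ_t = exp(-t)(u_t - u), θ_ss = exp(-t)u_ss; substituting and dividing by exp(-t), the lower-order terms cancel: u_t = (1/2)u_ss (standard heat equation).
Data for u: u(s,0) = θ(s,0) = 3sin(2s). The boundary conditions carry over: u(0,t) = u(π,t) = 0.
Separating variables: u = Σ c_n exp(-n²t/2) sin(ns). From u(s,0) = 3sin(2s): c_2=3.
So u(s,t) = 3exp(-2t)sin(2s), and θ(s,t) = exp(-t)u(s,t).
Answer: θ(s, t) = 3exp(-3t)sin(2s)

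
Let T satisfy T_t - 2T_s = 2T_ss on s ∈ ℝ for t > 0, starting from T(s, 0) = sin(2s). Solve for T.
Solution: Moving frame: η = s + 2t, σ = t, T = u(η,σ), so T_t = u_σ + 2u_η and T_ss = u_ηη.
Hence T_t - 2T_s = u_σ and the PDE becomes the heat equation u_σ = 2u_ηη on η ∈ ℝ.
Initial data: u(η,0) = T(η,0) = sin(2η). Each mode sin(nη) decays as exp(-2n²σ) on ℝ, so u(η,σ) = Σ c_n exp(-2n²σ) sin(nη) with c_2=1: u(η,σ) = exp(-8σ)sin(2η).
Substituting back: T(s,t) = u(s + 2t, t).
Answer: T(s, t) = exp(-8t)sin(2s + 4t)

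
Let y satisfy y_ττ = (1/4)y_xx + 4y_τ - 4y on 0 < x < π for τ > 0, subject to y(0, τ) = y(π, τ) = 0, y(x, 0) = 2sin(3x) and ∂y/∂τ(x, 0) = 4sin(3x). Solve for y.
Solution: Substitute y = exp(2τ)u.
Then y_τ = exp(2τ)(u_τ + 2u), y_ττ = exp(2τ)(u_ττ + 4u_τ + 4u), y_xx = exp(2τ)u_xx; substituting and dividing by exp(2τ), the lower-order terms cancel: u_ττ = (1/4)u_xx (standard wave equation).
Data for u: u(x,0) = y(x,0) = 2sin(3x); u_τ(x,0) = y_τ(x,0) - 2y(x,0) = 0. The boundary conditions carry over: u(0,τ) = u(π,τ) = 0.
Separating variables: u = Σ [A_n cos(ω_n τ) + B_n sin(ω_n τ)] sin(nx), ω_n = n/2. From ICs: A_3=2.
So u(x,τ) = 2sin(3x)cos(3τ/2), and y(x,τ) = exp(2τ)u(x,τ).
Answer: y(x, τ) = 2exp(2τ)sin(3x)cos(3τ/2)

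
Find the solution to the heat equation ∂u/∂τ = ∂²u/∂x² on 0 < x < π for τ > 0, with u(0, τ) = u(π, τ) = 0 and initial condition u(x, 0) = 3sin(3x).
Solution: Using separation of variables u = X(x)T(τ):
Eigenfunctions: sin(nx), n = 1, 2, 3, ...
General solution: u(x, τ) = Σ c_n sin(nx) exp(-n² τ)
Matching u(x,0) = 3sin(3x) term by term: c_3=3.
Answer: u(x, τ) = 3exp(-9τ)sin(3x)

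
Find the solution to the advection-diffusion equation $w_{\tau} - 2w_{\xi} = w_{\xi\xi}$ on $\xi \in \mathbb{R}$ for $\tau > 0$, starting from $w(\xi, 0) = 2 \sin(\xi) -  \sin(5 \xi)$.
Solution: Moving frame: $\eta = \xi + 2\tau$, $\sigma = \tau$, $w = u(\eta,\sigma)$, so $w_{\tau} = u_{\sigma} + 2u_{\eta}$ and $w_{\xi\xi} = u_{\eta\eta}$.
Hence $w_{\tau} - 2w_{\xi} = u_{\sigma}$ and the PDE becomes the heat equation $u_{\sigma} = u_{\eta\eta}$ on $\eta \in \mathbb{R}$.
Initial data: $u(\eta,0) = w(\eta,0) = 2 \sin(\eta) - \sin(5 \eta)$. Each mode $\sin(n\eta)$ decays as $e^{-n^2\sigma}$ on $\mathbb{R}$, so $u(\eta,\sigma) = \sum c_n e^{-n^2\sigma} \sin(n\eta)$ with $c_1=2, c_5=-1$: $u(\eta,\sigma) = 2 e^{-\sigma} \sin(\eta) - e^{-25 \sigma} \sin(5 \eta)$.
Substituting back: $w(\xi,\tau) = u(\xi + 2\tau, \tau)$.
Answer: $w(\xi, \tau) = 2 e^{-\tau} \sin(2 \tau + \xi) -  e^{-25 \tau} \sin(10 \tau + 5 \xi)$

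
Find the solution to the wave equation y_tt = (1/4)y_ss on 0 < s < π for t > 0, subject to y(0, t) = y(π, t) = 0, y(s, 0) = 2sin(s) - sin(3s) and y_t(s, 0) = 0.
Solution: Using separation of variables y = X(s)T(t):
Eigenfunctions: sin(ns), n = 1, 2, 3, ...
General solution: y(s, t) = Σ [A_n cos(n t/2) + B_n sin(n t/2)] sin(ns)
From y(s,0) = 2sin(s) - sin(3s): A_1=2, A_3=-1. From y_t(s,0) = 0: all B_n = 0.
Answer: y(s, t) = 2sin(s)cos(t/2) - sin(3s)cos(3t/2)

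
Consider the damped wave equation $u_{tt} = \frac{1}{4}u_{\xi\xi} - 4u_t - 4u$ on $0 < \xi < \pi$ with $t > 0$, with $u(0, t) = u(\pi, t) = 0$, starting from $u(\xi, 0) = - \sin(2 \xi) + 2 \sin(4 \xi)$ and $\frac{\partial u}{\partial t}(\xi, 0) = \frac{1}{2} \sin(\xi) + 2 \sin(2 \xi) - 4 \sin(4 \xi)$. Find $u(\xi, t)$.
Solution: Substitute $u = e^{-2t}w$.
Then $u_t = e^{-2t}(w_t - 2w)$, $u_{tt} = e^{-2t}(w_{tt} - 4w_t + 4w)$, $u_{\xi\xi} = e^{-2t}w_{\xi\xi}$; substituting and dividing by $e^{-2t}$, the lower-order terms cancel: $w_{tt} = \frac{1}{4}w_{\xi\xi}$ (standard wave equation).
Data for $w$: $w(\xi,0) = u(\xi,0) = - \sin(2 \xi) + 2 \sin(4 \xi)$; $w_t(\xi,0) = u_t(\xi,0) + 2u(\xi,0) = \frac{1}{2} \sin(\xi)$. The boundary conditions carry over: $w(0,t) = w(\pi,t) = 0$.
Separating variables: $w = \sum [A_n \cos(\omega_n t) + B_n \sin(\omega_n t)] \sin(n\xi)$, $\omega_n = n/2$. From ICs ($B_n$ = velocity coefficient / $\omega_n$): $A_2=-1, A_4=2, B_1=1$.
So $w(\xi,t) = \sin(t/2) \sin(\xi) - \sin(2 \xi) \cos(t) + 2 \sin(4 \xi) \cos(2 t)$, and $u(\xi,t) = e^{-2t}w(\xi,t)$.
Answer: $u(\xi, t) = e^{-2 t} \sin(\xi) \sin(t/2) -  e^{-2 t} \sin(2 \xi) \cos(t) + 2 e^{-2 t} \sin(4 \xi) \cos(2 t)$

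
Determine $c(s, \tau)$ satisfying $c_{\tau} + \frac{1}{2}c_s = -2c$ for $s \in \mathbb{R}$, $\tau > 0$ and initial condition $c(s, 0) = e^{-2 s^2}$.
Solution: Substitute $c = e^{-2\tau}u$, i.e. $u = e^{2\tau}c$.
By the product rule, $c_{\tau} = e^{-2\tau}(u_{\tau} - 2u)$, $c_s = e^{-2\tau}u_s$.
Substituting into the PDE and dividing by $e^{-2\tau}$: $u_{\tau} - 2u + \frac{1}{2}u_s = -2u$.
The lower-order terms cancel, leaving the standard advection equation $u_{\tau} + \frac{1}{2}u_s = 0$.
Initial data for $u$: $u(s,0) = c(s,0) = e^{-2 s^2}$.
Solve for $u$:
  By method of characteristics (waves move right with speed 1/2):
  Along characteristics $s - \frac{1}{2}\tau =$ const, $u$ is constant, so $u(s,\tau) = f(s - \frac{1}{2}\tau)$ with $f = u( \cdot , 0)$.
Hence $u(s,\tau) = e^{-2 (s - \tau/2)^2}$.
Transform back: $c(s,\tau) = e^{-2\tau}u(s,\tau)$.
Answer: $c(s, \tau) = e^{-2 \tau} e^{-2 (-\tau/2 + s)^2}$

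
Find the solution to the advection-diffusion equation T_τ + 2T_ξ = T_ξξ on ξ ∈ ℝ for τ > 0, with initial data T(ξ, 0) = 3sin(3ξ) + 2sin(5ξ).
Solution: Change to a moving frame: let η = ξ - 2τ, σ = τ and write T(ξ,τ) = u(η,σ).
By the chain rule T_τ = u_σ - 2u_η, T_ξ = u_η, T_ξξ = u_ηη.
Then T_τ + 2T_ξ = u_σ: the advection term cancels and the PDE becomes the heat equation u_σ = u_ηη on η ∈ ℝ.
Initial data: u(η,0) = T(η,0) = 3sin(3η) + 2sin(5η).
On η ∈ ℝ each mode satisfies (sin(nη))″ = -n² sin(nη), so exp(-n²σ) sin(nη) solves the heat equation; by superposition u(η,σ) = Σ c_n exp(-n²σ) sin(nη).
Reading off the coefficients: c_3=3, c_5=2, so u(η,σ) = 3exp(-9σ)sin(3η) + 2exp(-25σ)sin(5η).
Substituting back η = ξ - 2τ, σ = τ: T(ξ,τ) = u(ξ - 2τ, τ).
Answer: T(ξ, τ) = 3exp(-9τ)sin(3ξ - 6τ) + 2exp(-25τ)sin(5ξ - 10τ)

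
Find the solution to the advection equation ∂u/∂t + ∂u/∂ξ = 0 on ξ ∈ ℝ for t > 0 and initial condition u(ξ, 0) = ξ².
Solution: By method of characteristics (waves move right with speed 1):
Along characteristics ξ - t = const, u is constant, so u(ξ,t) = f(ξ - t) with f = u(·, 0).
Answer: u(ξ, t) = t² - 2tξ + ξ²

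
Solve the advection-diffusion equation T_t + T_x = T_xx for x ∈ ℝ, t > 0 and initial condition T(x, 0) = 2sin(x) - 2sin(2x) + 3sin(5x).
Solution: Change to a moving frame: let η = x - t, σ = t and write T(x,t) = u(η,σ).
By the chain rule T_t = u_σ - u_η, T_x = u_η, T_xx = u_ηη.
Then T_t + T_x = u_σ: the advection term cancels and the PDE becomes the heat equation u_σ = u_ηη on η ∈ ℝ.
Initial data: u(η,0) = T(η,0) = 2sin(η) - 2sin(2η) + 3sin(5η).
On η ∈ ℝ each mode satisfies (sin(nη))″ = -n² sin(nη), so exp(-n²σ) sin(nη) solves the heat equation; by superposition u(η,σ) = Σ c_n exp(-n²σ) sin(nη).
Reading off the coefficients: c_1=2, c_2=-2, c_5=3, so u(η,σ) = 2exp(-σ)sin(η) - 2exp(-4σ)sin(2η) + 3exp(-25σ)sin(5η).
Substituting back η = x - t, σ = t: T(x,t) = u(x - t, t).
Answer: T(x, t) = -2exp(-t)sin(t - x) + 2exp(-4t)sin(2t - 2x) - 3exp(-25t)sin(5t - 5x)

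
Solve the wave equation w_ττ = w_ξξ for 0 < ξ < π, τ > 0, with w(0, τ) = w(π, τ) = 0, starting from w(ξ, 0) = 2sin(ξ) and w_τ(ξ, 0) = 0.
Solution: Using separation of variables w = X(ξ)T(τ):
Eigenfunctions: sin(nξ), n = 1, 2, 3, ...
General solution: w(ξ, τ) = Σ [A_n cos(n τ) + B_n sin(n τ)] sin(nξ)
From w(ξ,0) = 2sin(ξ): A_1=2. From w_τ(ξ,0) = 0: all B_n = 0.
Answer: w(ξ, τ) = 2sin(ξ)cos(τ)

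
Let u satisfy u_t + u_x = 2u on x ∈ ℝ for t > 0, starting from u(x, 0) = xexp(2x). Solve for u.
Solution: Substitute u = exp(2x)w.
Then u_x = exp(2x)(w_x + 2w), u_t = exp(2x)w_t; substituting and dividing by exp(2x), the lower-order terms cancel: w_t + w_x = 0 (standard advection equation).
Data for w: w(x,0) = exp(-2x)u(x,0) = x.
By characteristics (dx/dt = 1), w(x,t) = f(x - t) with f = w(·, 0).
So w(x,t) = -t + x, and u(x,t) = exp(2x)w(x,t).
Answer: u(x, t) = -texp(2x) + xexp(2x)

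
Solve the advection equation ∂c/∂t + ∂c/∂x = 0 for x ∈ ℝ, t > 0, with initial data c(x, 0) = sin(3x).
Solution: By method of characteristics (waves move right with speed 1):
Along characteristics x - t = const, c is constant, so c(x,t) = f(x - t) with f = c(·, 0).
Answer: c(x, t) = -sin(3t - 3x)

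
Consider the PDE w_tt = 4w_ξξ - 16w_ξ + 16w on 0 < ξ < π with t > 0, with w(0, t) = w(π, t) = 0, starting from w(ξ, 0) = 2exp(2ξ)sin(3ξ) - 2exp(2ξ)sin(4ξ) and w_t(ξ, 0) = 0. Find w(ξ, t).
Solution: Substitute w = exp(2ξ)u, i.e. u = exp(-2ξ)w.
By the product rule, w_ξ = exp(2ξ)(u_ξ + 2u), w_ξξ = exp(2ξ)(u_ξξ + 4u_ξ + 4u), w_tt = exp(2ξ)u_tt.
Substituting into the PDE and dividing by exp(2ξ): u_tt = 4(u_ξξ + 4u_ξ + 4u) - 16(u_ξ + 2u) + 16u.
The lower-order terms cancel, leaving the standard wave equation u_tt = 4u_ξξ.
Initial data for u: u(ξ,0) = exp(-2ξ)w(ξ,0) = 2sin(3ξ) - 2sin(4ξ); u_t(ξ,0) = exp(-2ξ)w_t(ξ,0) = 0. The boundary conditions carry over: u(0,t) = u(π,t) = 0.
Solve for u:
  Using separation of variables u = X(ξ)T(t):
  Eigenfunctions: sin(nξ), n = 1, 2, 3, ...
  General solution: u(ξ, t) = Σ [A_n cos(2n t) + B_n sin(2n t)] sin(nξ)
  From u(ξ,0) = 2sin(3ξ) - 2sin(4ξ): A_3=2, A_4=-2. From u_t(ξ,0) = 0: all B_n = 0.
Hence u(ξ,t) = 2sin(3ξ)cos(6t) - 2sin(4ξ)cos(8t).
Transform back: w(ξ,t) = exp(2ξ)u(ξ,t).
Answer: w(ξ, t) = 2exp(2ξ)sin(3ξ)cos(6t) - 2exp(2ξ)sin(4ξ)cos(8t)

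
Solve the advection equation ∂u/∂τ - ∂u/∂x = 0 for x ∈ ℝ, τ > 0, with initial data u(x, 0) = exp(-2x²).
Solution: By characteristics (dx/dτ = -1), u(x,τ) = f(x + τ) with f = u(·, 0).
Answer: u(x, τ) = exp(-2(x + τ)²)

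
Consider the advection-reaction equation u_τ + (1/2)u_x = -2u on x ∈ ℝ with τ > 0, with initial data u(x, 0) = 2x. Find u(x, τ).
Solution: Substitute u = exp(-2τ)w.
Then u_τ = exp(-2τ)(w_τ - 2w), u_x = exp(-2τ)w_x; substituting and dividing by exp(-2τ), the lower-order terms cancel: w_τ + (1/2)w_x = 0 (standard advection equation).
Data for w: w(x,0) = u(x,0) = 2x.
By characteristics (dx/dτ = 1/2), w(x,τ) = f(x - (1/2)τ) with f = w(·, 0).
So w(x,τ) = 2x - τ, and u(x,τ) = exp(-2τ)w(x,τ).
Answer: u(x, τ) = 2xexp(-2τ) - τexp(-2τ)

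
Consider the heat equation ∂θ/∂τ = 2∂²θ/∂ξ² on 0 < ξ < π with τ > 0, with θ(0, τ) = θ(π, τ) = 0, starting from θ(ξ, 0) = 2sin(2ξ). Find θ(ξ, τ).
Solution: Using separation of variables θ = X(ξ)G(τ):
Eigenfunctions: sin(nξ), n = 1, 2, 3, ...
General solution: θ(ξ, τ) = Σ c_n sin(nξ) exp(-2n² τ)
Matching θ(ξ,0) = 2sin(2ξ) term by term: c_2=2.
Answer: θ(ξ, τ) = 2exp(-8τ)sin(2ξ)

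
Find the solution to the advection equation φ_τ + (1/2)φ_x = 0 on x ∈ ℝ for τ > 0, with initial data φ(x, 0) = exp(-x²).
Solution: By characteristics (dx/dτ = 1/2), φ(x,τ) = f(x - (1/2)τ) with f = φ(·, 0).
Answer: φ(x, τ) = exp(-(x - τ/2)²)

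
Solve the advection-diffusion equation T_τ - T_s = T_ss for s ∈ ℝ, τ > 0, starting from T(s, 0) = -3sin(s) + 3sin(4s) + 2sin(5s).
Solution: Moving frame: η = s + τ, σ = τ, T = u(η,σ), so T_τ = u_σ + u_η and T_ss = u_ηη.
Hence T_τ - T_s = u_σ and the PDE becomes the heat equation u_σ = u_ηη on η ∈ ℝ.
Initial data: u(η,0) = T(η,0) = -3sin(η) + 3sin(4η) + 2sin(5η). Each mode sin(nη) decays as exp(-n²σ) on ℝ, so u(η,σ) = Σ c_n exp(-n²σ) sin(nη) with c_1=-3, c_4=3, c_5=2: u(η,σ) = -3exp(-σ)sin(η) + 3exp(-16σ)sin(4η) + 2exp(-25σ)sin(5η).
Substituting back: T(s,τ) = u(s + τ, τ).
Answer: T(s, τ) = -3exp(-τ)sin(s + τ) + 3exp(-16τ)sin(4s + 4τ) + 2exp(-25τ)sin(5s + 5τ)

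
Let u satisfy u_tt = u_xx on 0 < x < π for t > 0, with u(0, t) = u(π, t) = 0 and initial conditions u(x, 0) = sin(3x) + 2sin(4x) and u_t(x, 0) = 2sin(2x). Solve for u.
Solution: Using separation of variables u = X(x)T(t):
Eigenfunctions: sin(nx), n = 1, 2, 3, ...
General solution: u(x, t) = Σ [A_n cos(n t) + B_n sin(n t)] sin(nx)
From u(x,0) = sin(3x) + 2sin(4x): A_3=1, A_4=2. From u_t(x,0) = 2sin(2x), using u_t(x,0) = Σ ω_n B_n sin(nx) with ω_n = n: B_2 = 2/2 = 1.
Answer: u(x, t) = sin(2t)sin(2x) + sin(3x)cos(3t) + 2sin(4x)cos(4t)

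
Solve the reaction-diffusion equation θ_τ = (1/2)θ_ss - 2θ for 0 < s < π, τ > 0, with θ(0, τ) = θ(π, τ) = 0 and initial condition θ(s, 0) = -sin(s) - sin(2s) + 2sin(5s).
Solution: Substitute θ = exp(-2τ)u, i.e. u = exp(2τ)θ.
By the product rule, θ_τ = exp(-2τ)(u_τ - 2u), θ_ss = exp(-2τ)u_ss.
Substituting into the PDE and dividing by exp(-2τ): u_τ - 2u = (1/2)u_ss - 2u.
The lower-order terms cancel, leaving the standard heat equation u_τ = (1/2)u_ss.
Initial data for u: u(s,0) = θ(s,0) = -sin(s) - sin(2s) + 2sin(5s). The boundary conditions carry over: u(0,τ) = u(π,τ) = 0.
Solve for u:
  Using separation of variables u = X(s)G(τ):
  Eigenfunctions: sin(ns), n = 1, 2, 3, ...
  General solution: u(s, τ) = Σ c_n sin(ns) exp(-n² τ/2)
  Matching u(s,0) = -sin(s) - sin(2s) + 2sin(5s) term by term: c_1=-1, c_2=-1, c_5=2.
Hence u(s,τ) = -exp(-2τ)sin(2s) - exp(-τ/2)sin(s) + 2exp(-25τ/2)sin(5s).
Transform back: θ(s,τ) = exp(-2τ)u(s,τ).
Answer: θ(s, τ) = -exp(-4τ)sin(2s) - exp(-5τ/2)sin(s) + 2exp(-29τ/2)sin(5s)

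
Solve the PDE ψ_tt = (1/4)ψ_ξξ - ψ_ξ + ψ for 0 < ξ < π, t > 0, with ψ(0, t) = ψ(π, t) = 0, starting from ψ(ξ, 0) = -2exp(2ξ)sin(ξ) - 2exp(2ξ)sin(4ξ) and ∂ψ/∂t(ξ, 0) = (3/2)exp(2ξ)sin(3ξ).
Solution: Substitute ψ = exp(2ξ)u, i.e. u = exp(-2ξ)ψ.
By the product rule, ψ_ξ = exp(2ξ)(u_ξ + 2u), ψ_ξξ = exp(2ξ)(u_ξξ + 4u_ξ + 4u), ψ_tt = exp(2ξ)u_tt.
Substituting into the PDE and dividing by exp(2ξ): u_tt = (1/4)(u_ξξ + 4u_ξ + 4u) - (u_ξ + 2u) + u.
The lower-order terms cancel, leaving the standard wave equation u_tt = (1/4)u_ξξ.
Initial data for u: u(ξ,0) = exp(-2ξ)ψ(ξ,0) = -2sin(ξ) - 2sin(4ξ); u_t(ξ,0) = exp(-2ξ)ψ_t(ξ,0) = (3/2)sin(3ξ). The boundary conditions carry over: u(0,t) = u(π,t) = 0.
Solve for u:
  Using separation of variables u = X(ξ)T(t):
  Eigenfunctions: sin(nξ), n = 1, 2, 3, ...
  General solution: u(ξ, t) = Σ [A_n cos(n t/2) + B_n sin(n t/2)] sin(nξ)
  From u(ξ,0) = -2sin(ξ) - 2sin(4ξ): A_1=-2, A_4=-2. From u_t(ξ,0) = (3/2)sin(3ξ), using u_t(ξ,0) = Σ ω_n B_n sin(nξ) with ω_n = n/2: B_3 = (3/2)/(3/2) = 1.
Hence u(ξ,t) = sin(3t/2)sin(3ξ) - 2sin(ξ)cos(t/2) - 2sin(4ξ)cos(2t).
Transform back: ψ(ξ,t) = exp(2ξ)u(ξ,t).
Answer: ψ(ξ, t) = exp(2ξ)sin(3t/2)sin(3ξ) - 2exp(2ξ)sin(ξ)cos(t/2) - 2exp(2ξ)sin(4ξ)cos(2t)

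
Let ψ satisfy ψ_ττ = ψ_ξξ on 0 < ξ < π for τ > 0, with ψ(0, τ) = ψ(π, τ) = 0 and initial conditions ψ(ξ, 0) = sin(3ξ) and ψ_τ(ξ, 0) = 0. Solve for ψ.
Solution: Using separation of variables ψ = X(ξ)T(τ):
Eigenfunctions: sin(nξ), n = 1, 2, 3, ...
General solution: ψ(ξ, τ) = Σ [A_n cos(n τ) + B_n sin(n τ)] sin(nξ)
From ψ(ξ,0) = sin(3ξ): A_3=1. From ψ_τ(ξ,0) = 0: all B_n = 0.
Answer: ψ(ξ, τ) = sin(3ξ)cos(3τ)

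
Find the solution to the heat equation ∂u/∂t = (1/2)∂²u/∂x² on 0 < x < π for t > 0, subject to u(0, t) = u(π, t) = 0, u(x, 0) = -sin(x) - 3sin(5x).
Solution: Separating variables: u = Σ c_n exp(-n²t/2) sin(nx). From u(x,0) = -sin(x) - 3sin(5x): c_1=-1, c_5=-3.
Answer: u(x, t) = -exp(-t/2)sin(x) - 3exp(-25t/2)sin(5x)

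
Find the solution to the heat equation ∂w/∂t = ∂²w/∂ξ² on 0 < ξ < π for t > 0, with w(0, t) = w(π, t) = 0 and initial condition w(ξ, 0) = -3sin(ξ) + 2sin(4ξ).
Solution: Using separation of variables w = X(ξ)T(t):
Eigenfunctions: sin(nξ), n = 1, 2, 3, ...
General solution: w(ξ, t) = Σ c_n sin(nξ) exp(-n² t)
Matching w(ξ,0) = -3sin(ξ) + 2sin(4ξ) term by term: c_1=-3, c_4=2.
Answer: w(ξ, t) = -3exp(-t)sin(ξ) + 2exp(-16t)sin(4ξ)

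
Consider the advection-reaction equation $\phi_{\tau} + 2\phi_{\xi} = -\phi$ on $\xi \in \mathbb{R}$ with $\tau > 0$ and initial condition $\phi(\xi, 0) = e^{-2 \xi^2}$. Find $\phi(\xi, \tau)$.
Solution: Substitute $\phi = e^{-\tau}u$, i.e. $u = e^{\tau}\phi$.
By the product rule, $\phi_{\tau} = e^{-\tau}(u_{\tau} - u)$, $\phi_{\xi} = e^{-\tau}u_{\xi}$.
Substituting into the PDE and dividing by $e^{-\tau}$: $u_{\tau} - u + 2u_{\xi} = -u$.
The lower-order terms cancel, leaving the standard advection equation $u_{\tau} + 2u_{\xi} = 0$.
Initial data for $u$: $u(\xi,0) = \phi(\xi,0) = e^{-2 \xi^2}$.
Solve for $u$:
  By method of characteristics (waves move right with speed 2):
  Along characteristics $\xi - 2\tau =$ const, $u$ is constant, so $u(\xi,\tau) = f(\xi - 2\tau)$ with $f = u( \cdot , 0)$.
Hence $u(\xi,\tau) = e^{-2 (\xi - 2 \tau)^2}$.
Transform back: $\phi(\xi,\tau) = e^{-\tau}u(\xi,\tau)$.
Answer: $\phi(\xi, \tau) = e^{-\tau} e^{-2 (-2 \tau + \xi)^2}$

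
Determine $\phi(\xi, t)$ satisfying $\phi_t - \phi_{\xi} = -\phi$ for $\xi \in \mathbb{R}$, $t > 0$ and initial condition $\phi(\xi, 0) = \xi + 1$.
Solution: Substitute $\phi = e^{-t}u$, i.e. $u = e^{t}\phi$.
By the product rule, $\phi_t = e^{-t}(u_t - u)$, $\phi_{\xi} = e^{-t}u_{\xi}$.
Substituting into the PDE and dividing by $e^{-t}$: $u_t - u - u_{\xi} = -u$.
The lower-order terms cancel, leaving the standard advection equation $u_t - u_{\xi} = 0$.
Initial data for $u$: $u(\xi,0) = \phi(\xi,0) = \xi + 1$.
Solve for $u$:
  By method of characteristics (waves move left with speed 1):
  Along characteristics $\xi + t =$ const, $u$ is constant, so $u(\xi,t) = f(\xi + t)$ with $f = u( \cdot , 0)$.
Hence $u(\xi,t) = t + \xi + 1$.
Transform back: $\phi(\xi,t) = e^{-t}u(\xi,t)$.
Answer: $\phi(\xi, t) = \xi e^{-t} + t e^{-t} + e^{-t}$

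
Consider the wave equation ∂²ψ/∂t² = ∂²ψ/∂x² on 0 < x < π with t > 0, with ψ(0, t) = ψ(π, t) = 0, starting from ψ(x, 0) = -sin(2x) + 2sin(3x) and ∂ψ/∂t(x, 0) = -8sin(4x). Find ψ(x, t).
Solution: Separating variables: ψ = Σ [A_n cos(ω_n t) + B_n sin(ω_n t)] sin(nx), ω_n = n. From ICs (B_n = velocity coefficient / ω_n): A_2=-1, A_3=2, B_4=-2.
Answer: ψ(x, t) = -2sin(4t)sin(4x) - sin(2x)cos(2t) + 2sin(3x)cos(3t)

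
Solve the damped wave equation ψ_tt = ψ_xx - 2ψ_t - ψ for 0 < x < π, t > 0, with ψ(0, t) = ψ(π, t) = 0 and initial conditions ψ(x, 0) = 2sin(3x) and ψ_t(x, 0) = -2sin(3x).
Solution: Substitute ψ = exp(-t)u.
Then ψ_t = exp(-t)(u_t - u), ψ_tt = exp(-t)(u_tt - 2u_t + u), ψ_xx = exp(-t)u_xx; substituting and dividing by exp(-t), the lower-order terms cancel: u_tt = u_xx (standard wave equation).
Data for u: u(x,0) = ψ(x,0) = 2sin(3x); u_t(x,0) = ψ_t(x,0) + ψ(x,0) = 0. The boundary conditions carry over: u(0,t) = u(π,t) = 0.
Separating variables: u = Σ [A_n cos(ω_n t) + B_n sin(ω_n t)] sin(nx), ω_n = n. From ICs: A_3=2.
So u(x,t) = 2sin(3x)cos(3t), and ψ(x,t) = exp(-t)u(x,t).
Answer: ψ(x, t) = 2exp(-t)sin(3x)cos(3t)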